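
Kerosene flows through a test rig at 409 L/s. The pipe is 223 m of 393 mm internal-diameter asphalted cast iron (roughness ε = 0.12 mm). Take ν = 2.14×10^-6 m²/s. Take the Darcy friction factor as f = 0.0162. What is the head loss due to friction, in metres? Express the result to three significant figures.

V = 4Q/(πD²) = 4·0.409/(π·0.393²) = 3.372 m/s
h_f = f(L/D)V²/(2g) = 0.01620·(223/0.393)·3.372²/(2·9.81) = 5.326 m

h_f ≈ 5.33 m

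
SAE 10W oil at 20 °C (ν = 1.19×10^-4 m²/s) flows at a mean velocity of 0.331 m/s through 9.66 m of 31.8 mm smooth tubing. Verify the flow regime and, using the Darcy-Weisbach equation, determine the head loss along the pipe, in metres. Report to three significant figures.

h_f ≈ 1.23 m

Re = VD/ν = 0.331·0.03180/1.19×10^-4 = 88.5 → laminar (Re < 2300)
f = 64/Re = 0.7236
h_f = f(L/D)V²/(2g) = 0.7236·(9.66/0.03180)·0.331²/(2·9.81) = 1.227 m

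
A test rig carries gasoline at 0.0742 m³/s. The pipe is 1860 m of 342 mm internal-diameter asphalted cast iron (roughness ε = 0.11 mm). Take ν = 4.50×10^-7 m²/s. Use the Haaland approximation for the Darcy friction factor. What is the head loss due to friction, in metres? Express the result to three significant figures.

h_f ≈ 2.92 m

V = 4Q/(πD²) = 4·0.0742/(π·0.342²) = 0.8077 m/s
Re = VD/ν = 0.8077·0.342/4.50×10^-7 = 6.14×10^5 → turbulent
ε/D = 0.11/342 = 3.22×10^-4
Haaland: f = 0.01614
h_f = f(L/D)V²/(2g) = 0.01614·(1860/0.342)·0.8077²/(2·9.81) = 2.918 m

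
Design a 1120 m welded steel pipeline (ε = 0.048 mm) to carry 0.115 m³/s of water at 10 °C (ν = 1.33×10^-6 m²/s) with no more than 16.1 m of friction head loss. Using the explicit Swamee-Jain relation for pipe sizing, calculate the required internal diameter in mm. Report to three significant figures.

D ≈ 263 mm

Swamee-Jain (Type III): D = 0.66·[ε^1.25·(LQ²/(gh_f))^4.75 + ν·Q^9.4·(L/(gh_f))^5.2]^0.04
LQ²/(gh_f) = 0.09378; L/(gh_f) = 7.091
Term 1 = ε^1.25·(…)^4.75 = 5.24×10^-11; Term 2 = ν·Q^9.4·(…)^5.2 = 5.23×10^-11
D = 0.66·(5.24×10^-11 + 5.23×10^-11)^0.04 = 0.2632 m = 263 mm
Check: V = 2.11 m/s, Re = 4.18×10^5, f = 0.01560, h_f = 15.1 m ≈ 16.1 m ✓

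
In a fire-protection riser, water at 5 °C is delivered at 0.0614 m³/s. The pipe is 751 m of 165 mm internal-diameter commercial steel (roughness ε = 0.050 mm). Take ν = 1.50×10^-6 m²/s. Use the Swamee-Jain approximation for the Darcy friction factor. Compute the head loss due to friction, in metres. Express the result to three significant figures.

V = 4Q/(πD²) = 4·0.0614/(π·0.165²) = 2.872 m/s
Re = VD/ν = 2.872·0.165/1.50×10^-6 = 3.16×10^5 → turbulent
ε/D = 0.050/165 = 3.03×10^-4
Swamee-Jain: f = 0.01700
h_f = f(L/D)V²/(2g) = 0.01700·(751/0.165)·2.872²/(2·9.81) = 32.52 m

h_f ≈ 32.5 m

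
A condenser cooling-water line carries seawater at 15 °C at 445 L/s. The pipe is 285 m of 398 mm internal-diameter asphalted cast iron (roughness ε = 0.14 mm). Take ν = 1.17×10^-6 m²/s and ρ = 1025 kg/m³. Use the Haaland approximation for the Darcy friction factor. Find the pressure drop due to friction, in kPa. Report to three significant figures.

Δp ≈ 74.9 kPa

V = 4Q/(πD²) = 4·0.445/(π·0.398²) = 3.577 m/s
Re = VD/ν = 3.577·0.398/1.17×10^-6 = 1.22×10^6 → turbulent
ε/D = 0.14/398 = 3.52×10^-4
Haaland: f = 0.01596
h_f = f(L/D)V²/(2g) = 0.01596·(285/0.398)·3.577²/(2·9.81) = 7.451 m
Δp = ρg·h_f = 1025·9.81·7.451 = 74.92 kPa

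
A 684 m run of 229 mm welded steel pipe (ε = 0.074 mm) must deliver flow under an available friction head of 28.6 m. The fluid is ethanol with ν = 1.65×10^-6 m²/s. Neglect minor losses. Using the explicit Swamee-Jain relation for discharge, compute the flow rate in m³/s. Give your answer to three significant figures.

Q ≈ 0.139 m³/s

Swamee-Jain (Type II): Q = -0.965·√(gD⁵h_f/L)·ln[ε/(3.7D) + √(3.17ν²L/(gD³h_f))]
√(gD⁵h_f/L) = √(9.81·0.229⁵·28.6/684) = 0.01607
ε/(3.7D) = 8.73×10^-5; √(3.17ν²L/(gD³h_f)) = 4.19×10^-5
Q = -0.965·0.01607·ln(1.292×10^-4) = 0.1389 m³/s
Check: V = 3.37 m/s, Re = 4.68×10^5, f = 0.01663, h_f = 28.8 m ≈ 28.6 m ✓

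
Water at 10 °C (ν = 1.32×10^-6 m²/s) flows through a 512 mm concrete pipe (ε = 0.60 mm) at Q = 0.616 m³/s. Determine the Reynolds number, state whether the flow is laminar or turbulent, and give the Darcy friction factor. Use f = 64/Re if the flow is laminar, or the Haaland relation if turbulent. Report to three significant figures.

V = 4Q/(πD²) = 2.992 m/s
Re = VD/ν = 2.992·0.512/1.32×10^-6 = 1.16×10^6
Re > 4000 → turbulent; ε/D = 0.00117
Haaland: f = 0.02066

Re ≈ 1.16×10^6; turbulent; f ≈ 0.0207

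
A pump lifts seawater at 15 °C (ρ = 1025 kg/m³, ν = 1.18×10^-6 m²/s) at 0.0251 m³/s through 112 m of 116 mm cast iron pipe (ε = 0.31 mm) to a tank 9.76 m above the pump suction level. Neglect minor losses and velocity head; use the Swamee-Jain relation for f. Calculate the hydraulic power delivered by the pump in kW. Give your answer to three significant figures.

V = 4Q/(πD²) = 2.375 m/s; Re = 2.33×10^5; ε/D = 0.00267; f = 0.02613
h_f = f(L/D)V²/2g = 7.253 m
Total head H = z + h_f = 9.76 + 7.253 = 17.01 m
P_hyd = ρgQH = 1025·9.81·0.0251·17.01 = 4.294 kW

P_hyd ≈ 4.29 kW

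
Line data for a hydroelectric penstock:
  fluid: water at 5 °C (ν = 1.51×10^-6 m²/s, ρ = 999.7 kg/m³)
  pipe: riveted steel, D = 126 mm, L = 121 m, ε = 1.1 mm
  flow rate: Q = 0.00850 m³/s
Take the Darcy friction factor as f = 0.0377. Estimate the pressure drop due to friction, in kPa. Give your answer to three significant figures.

V = 4Q/(πD²) = 4·0.00850/(π·0.126²) = 0.6817 m/s
h_f = f(L/D)V²/(2g) = 0.03770·(121/0.126)·0.6817²/(2·9.81) = 0.8575 m
Δp = ρg·h_f = 999.7·9.81·0.8575 = 8.410 kPa

Δp ≈ 8.41 kPa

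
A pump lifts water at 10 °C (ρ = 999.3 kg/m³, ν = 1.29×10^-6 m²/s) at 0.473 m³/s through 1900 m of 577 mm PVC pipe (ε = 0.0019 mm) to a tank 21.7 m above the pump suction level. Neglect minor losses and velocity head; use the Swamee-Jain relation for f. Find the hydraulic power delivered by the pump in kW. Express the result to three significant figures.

V = 4Q/(πD²) = 1.809 m/s; Re = 8.09×10^5; ε/D = 3.29×10^-6; f = 0.01210
h_f = f(L/D)V²/2g = 6.648 m
Total head H = z + h_f = 21.7 + 6.648 = 28.35 m
P_hyd = ρgQH = 999.3·9.81·0.473·28.35 = 131.4 kW

P_hyd ≈ 131 kW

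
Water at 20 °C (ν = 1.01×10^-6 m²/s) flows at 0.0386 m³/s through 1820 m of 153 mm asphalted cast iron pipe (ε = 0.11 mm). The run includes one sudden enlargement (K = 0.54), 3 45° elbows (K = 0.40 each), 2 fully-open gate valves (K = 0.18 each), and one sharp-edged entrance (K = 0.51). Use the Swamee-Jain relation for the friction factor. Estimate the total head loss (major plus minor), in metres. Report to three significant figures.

V = 4Q/(πD²) = 2.099 m/s; V²/2g = 0.2247 m
Re = 3.18×10^5, ε/D = 7.19×10^-4 → f = 0.01942 (Swamee-Jain)
Major: h_f = f(L/D)·V²/2g = 0.01942·11895·0.2247 = 51.91 m
Minor: ΣK = 2.61; h_m = ΣK·V²/2g = 0.5864 m
Total H_L = 51.91 + 0.5864 = 52.49 m

H_L ≈ 52.5 m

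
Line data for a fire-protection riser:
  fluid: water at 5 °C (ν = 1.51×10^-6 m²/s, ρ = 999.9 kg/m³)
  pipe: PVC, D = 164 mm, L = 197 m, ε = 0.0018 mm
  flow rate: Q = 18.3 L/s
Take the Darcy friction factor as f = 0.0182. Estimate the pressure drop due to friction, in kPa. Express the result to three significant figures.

Δp ≈ 8.20 kPa

V = 4Q/(πD²) = 4·0.0183/(π·0.164²) = 0.8663 m/s
h_f = f(L/D)V²/(2g) = 0.01820·(197/0.164)·0.8663²/(2·9.81) = 0.8363 m
Δp = ρg·h_f = 999.9·9.81·0.8363 = 8.203 kPa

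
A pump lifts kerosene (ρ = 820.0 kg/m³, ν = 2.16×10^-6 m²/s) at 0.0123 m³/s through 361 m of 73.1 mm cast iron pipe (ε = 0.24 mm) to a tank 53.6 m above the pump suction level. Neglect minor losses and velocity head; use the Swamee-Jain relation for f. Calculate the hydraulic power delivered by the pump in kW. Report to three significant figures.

V = 4Q/(πD²) = 2.931 m/s; Re = 9.92×10^4; ε/D = 0.00328; f = 0.02833
h_f = f(L/D)V²/2g = 61.25 m
Total head H = z + h_f = 53.6 + 61.25 = 114.9 m
P_hyd = ρgQH = 820.0·9.81·0.0123·114.9 = 11.36 kW

P_hyd ≈ 11.4 kW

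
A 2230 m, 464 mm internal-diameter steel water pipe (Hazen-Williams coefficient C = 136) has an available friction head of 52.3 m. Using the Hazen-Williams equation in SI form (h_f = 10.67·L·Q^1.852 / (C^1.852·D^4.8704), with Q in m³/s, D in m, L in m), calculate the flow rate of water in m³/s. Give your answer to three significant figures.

Q ≈ 0.663 m³/s

Rearranging: Q = [h_f·C^1.852·D^4.8704 / (10.67·L)]^(1/1.852)
Q = [52.3·136^1.852·0.464^4.8704 / (10.67·2230)]^0.540 = 0.6628 m³/s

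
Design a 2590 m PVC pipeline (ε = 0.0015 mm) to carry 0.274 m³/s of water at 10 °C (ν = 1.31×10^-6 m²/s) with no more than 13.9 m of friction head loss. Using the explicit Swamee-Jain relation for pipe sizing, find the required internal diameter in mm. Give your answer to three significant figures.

Swamee-Jain (Type III): D = 0.66·[ε^1.25·(LQ²/(gh_f))^4.75 + ν·Q^9.4·(L/(gh_f))^5.2]^0.04
LQ²/(gh_f) = 1.426; L/(gh_f) = 18.99
Term 1 = ε^1.25·(…)^4.75 = 2.83×10^-7; Term 2 = ν·Q^9.4·(…)^5.2 = 3.03×10^-5
D = 0.66·(2.83×10^-7 + 3.03×10^-5)^0.04 = 0.4355 m = 435 mm
Check: V = 1.84 m/s, Re = 6.12×10^5, f = 0.01269, h_f = 13.0 m ≈ 13.9 m ✓

D ≈ 435 mm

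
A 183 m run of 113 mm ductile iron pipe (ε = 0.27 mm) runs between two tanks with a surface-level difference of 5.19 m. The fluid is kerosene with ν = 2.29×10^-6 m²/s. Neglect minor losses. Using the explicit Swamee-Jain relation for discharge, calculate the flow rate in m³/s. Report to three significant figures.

Swamee-Jain (Type II): Q = -0.965·√(gD⁵h_f/L)·ln[ε/(3.7D) + √(3.17ν²L/(gD³h_f))]
√(gD⁵h_f/L) = √(9.81·0.113⁵·5.19/183) = 0.002264
ε/(3.7D) = 6.46×10^-4; √(3.17ν²L/(gD³h_f)) = 2.03×10^-4
Q = -0.965·0.002264·ln(8.493×10^-4) = 0.01545 m³/s
Check: V = 1.54 m/s, Re = 7.60×10^4, f = 0.02676, h_f = 5.24 m ≈ 5.19 m ✓

Q ≈ 0.0154 m³/s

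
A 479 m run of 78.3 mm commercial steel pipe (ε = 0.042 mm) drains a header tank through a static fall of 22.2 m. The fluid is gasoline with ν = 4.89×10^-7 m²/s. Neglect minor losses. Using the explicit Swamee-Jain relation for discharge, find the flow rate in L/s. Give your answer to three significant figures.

Q ≈ 9.49 L/s

Swamee-Jain (Type II): Q = -0.965·√(gD⁵h_f/L)·ln[ε/(3.7D) + √(3.17ν²L/(gD³h_f))]
√(gD⁵h_f/L) = √(9.81·0.0783⁵·22.2/479) = 0.001157
ε/(3.7D) = 1.45×10^-4; √(3.17ν²L/(gD³h_f)) = 5.89×10^-5
Q = -0.965·0.001157·ln(2.039×10^-4) = 0.009486 m³/s
Check: V = 1.97 m/s, Re = 3.15×10^5, f = 0.01847, h_f = 22.4 m ≈ 22.2 m ✓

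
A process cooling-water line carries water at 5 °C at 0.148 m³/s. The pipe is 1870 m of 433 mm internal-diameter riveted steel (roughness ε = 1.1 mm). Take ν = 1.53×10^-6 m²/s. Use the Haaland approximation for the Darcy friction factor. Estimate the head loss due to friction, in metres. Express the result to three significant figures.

h_f ≈ 5.67 m

V = 4Q/(πD²) = 4·0.148/(π·0.433²) = 1.005 m/s
Re = VD/ν = 1.005·0.433/1.53×10^-6 = 2.84×10^5 → turbulent
ε/D = 1.1/433 = 0.00254
Haaland: f = 0.02551
h_f = f(L/D)V²/(2g) = 0.02551·(1870/0.433)·1.005²/(2·9.81) = 5.672 m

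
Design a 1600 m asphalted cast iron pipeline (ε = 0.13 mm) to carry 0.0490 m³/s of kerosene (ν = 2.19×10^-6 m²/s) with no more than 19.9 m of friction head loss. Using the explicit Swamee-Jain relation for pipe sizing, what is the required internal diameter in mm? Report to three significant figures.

Swamee-Jain (Type III): D = 0.66·[ε^1.25·(LQ²/(gh_f))^4.75 + ν·Q^9.4·(L/(gh_f))^5.2]^0.04
LQ²/(gh_f) = 0.01968; L/(gh_f) = 8.196
Term 1 = ε^1.25·(…)^4.75 = 1.09×10^-13; Term 2 = ν·Q^9.4·(…)^5.2 = 6.01×10^-14
D = 0.66·(1.09×10^-13 + 6.01×10^-14)^0.04 = 0.2036 m = 204 mm
Check: V = 1.51 m/s, Re = 1.40×10^5, f = 0.02025, h_f = 18.4 m ≈ 19.9 m ✓

D ≈ 204 mm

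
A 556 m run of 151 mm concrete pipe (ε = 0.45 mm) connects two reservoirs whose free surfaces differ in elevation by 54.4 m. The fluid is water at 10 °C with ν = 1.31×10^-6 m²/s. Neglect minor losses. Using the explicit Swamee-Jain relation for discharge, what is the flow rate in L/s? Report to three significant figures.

Q ≈ 59.3 L/s

Swamee-Jain (Type II): Q = -0.965·√(gD⁵h_f/L)·ln[ε/(3.7D) + √(3.17ν²L/(gD³h_f))]
√(gD⁵h_f/L) = √(9.81·0.151⁵·54.4/556) = 0.008680
ε/(3.7D) = 8.05×10^-4; √(3.17ν²L/(gD³h_f)) = 4.06×10^-5
Q = -0.965·0.008680·ln(8.460×10^-4) = 0.05926 m³/s
Check: V = 3.31 m/s, Re = 3.81×10^5, f = 0.02660, h_f = 54.7 m ≈ 54.4 m ✓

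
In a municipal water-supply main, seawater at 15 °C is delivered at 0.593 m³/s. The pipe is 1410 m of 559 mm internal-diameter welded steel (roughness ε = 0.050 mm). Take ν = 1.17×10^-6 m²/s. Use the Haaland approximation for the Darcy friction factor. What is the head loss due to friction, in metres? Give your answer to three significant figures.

V = 4Q/(πD²) = 4·0.593/(π·0.559²) = 2.416 m/s
Re = VD/ν = 2.416·0.559/1.17×10^-6 = 1.15×10^6 → turbulent
ε/D = 0.050/559 = 8.94×10^-5
Haaland: f = 0.01301
h_f = f(L/D)V²/(2g) = 0.01301·(1410/0.559)·2.416²/(2·9.81) = 9.767 m

h_f ≈ 9.77 m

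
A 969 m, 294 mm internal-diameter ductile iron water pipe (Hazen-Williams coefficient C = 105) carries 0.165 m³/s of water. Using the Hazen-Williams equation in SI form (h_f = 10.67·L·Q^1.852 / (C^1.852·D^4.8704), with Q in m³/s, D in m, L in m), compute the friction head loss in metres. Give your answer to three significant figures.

h_f ≈ 25.8 m

h_f = 10.67·969·0.165^1.852 / (105^1.852·0.294^4.8704) = 25.79 m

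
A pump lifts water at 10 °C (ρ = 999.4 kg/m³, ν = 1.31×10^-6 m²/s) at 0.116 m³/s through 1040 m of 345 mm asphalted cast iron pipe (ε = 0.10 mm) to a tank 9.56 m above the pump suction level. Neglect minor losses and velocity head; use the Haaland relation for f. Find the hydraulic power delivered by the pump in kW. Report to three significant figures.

P_hyd ≈ 15.3 kW

V = 4Q/(πD²) = 1.241 m/s; Re = 3.27×10^5; ε/D = 2.90×10^-4; f = 0.01660
h_f = f(L/D)V²/2g = 3.928 m
Total head H = z + h_f = 9.56 + 3.928 = 13.49 m
P_hyd = ρgQH = 999.4·9.81·0.116·13.49 = 15.34 kW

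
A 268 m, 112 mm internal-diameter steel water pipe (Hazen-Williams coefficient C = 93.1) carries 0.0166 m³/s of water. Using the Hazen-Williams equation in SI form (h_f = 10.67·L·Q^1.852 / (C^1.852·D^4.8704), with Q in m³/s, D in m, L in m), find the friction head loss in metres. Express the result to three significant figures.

h_f ≈ 13.9 m

h_f = 10.67·268·0.0166^1.852 / (93.1^1.852·0.112^4.8704) = 13.94 m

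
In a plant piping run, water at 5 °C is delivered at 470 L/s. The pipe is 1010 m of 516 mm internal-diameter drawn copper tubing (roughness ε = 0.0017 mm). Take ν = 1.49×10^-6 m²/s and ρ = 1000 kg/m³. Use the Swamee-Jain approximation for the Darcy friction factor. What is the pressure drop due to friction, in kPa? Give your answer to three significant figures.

V = 4Q/(πD²) = 4·0.470/(π·0.516²) = 2.248 m/s
Re = VD/ν = 2.248·0.516/1.49×10^-6 = 7.78×10^5 → turbulent
ε/D = 0.0017/516 = 3.29×10^-6
Swamee-Jain: f = 0.01218
h_f = f(L/D)V²/(2g) = 0.01218·(1010/0.516)·2.248²/(2·9.81) = 6.140 m
Δp = ρg·h_f = 1000·9.81·6.140 = 60.23 kPa

Δp ≈ 60.2 kPa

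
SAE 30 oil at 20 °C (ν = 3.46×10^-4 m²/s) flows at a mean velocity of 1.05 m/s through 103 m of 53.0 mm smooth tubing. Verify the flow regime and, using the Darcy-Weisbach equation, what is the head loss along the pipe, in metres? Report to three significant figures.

h_f ≈ 43.5 m

Re = VD/ν = 1.05·0.05300/3.46×10^-4 = 161 → laminar (Re < 2300)
f = 64/Re = 0.3979
h_f = f(L/D)V²/(2g) = 0.3979·(103/0.05300)·1.05²/(2·9.81) = 43.45 m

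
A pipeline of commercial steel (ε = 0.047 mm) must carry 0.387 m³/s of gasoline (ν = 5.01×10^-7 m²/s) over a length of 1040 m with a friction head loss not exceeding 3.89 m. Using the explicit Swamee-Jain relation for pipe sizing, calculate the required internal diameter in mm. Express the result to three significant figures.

D ≈ 534 mm

Swamee-Jain (Type III): D = 0.66·[ε^1.25·(LQ²/(gh_f))^4.75 + ν·Q^9.4·(L/(gh_f))^5.2]^0.04
LQ²/(gh_f) = 4.082; L/(gh_f) = 27.25
Term 1 = ε^1.25·(…)^4.75 = 0.00310; Term 2 = ν·Q^9.4·(…)^5.2 = 0.00194
D = 0.66·(0.00310 + 0.00194)^0.04 = 0.5341 m = 534 mm
Check: V = 1.73 m/s, Re = 1.84×10^6, f = 0.01273, h_f = 3.77 m ≈ 3.89 m ✓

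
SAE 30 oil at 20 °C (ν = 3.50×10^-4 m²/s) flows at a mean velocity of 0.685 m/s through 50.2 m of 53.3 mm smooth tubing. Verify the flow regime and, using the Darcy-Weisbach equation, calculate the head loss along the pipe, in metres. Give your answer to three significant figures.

Re = VD/ν = 0.685·0.05330/3.50×10^-4 = 104 → laminar (Re < 2300)
f = 64/Re = 0.6135
h_f = f(L/D)V²/(2g) = 0.6135·(50.2/0.05330)·0.685²/(2·9.81) = 13.82 m

h_f ≈ 13.8 m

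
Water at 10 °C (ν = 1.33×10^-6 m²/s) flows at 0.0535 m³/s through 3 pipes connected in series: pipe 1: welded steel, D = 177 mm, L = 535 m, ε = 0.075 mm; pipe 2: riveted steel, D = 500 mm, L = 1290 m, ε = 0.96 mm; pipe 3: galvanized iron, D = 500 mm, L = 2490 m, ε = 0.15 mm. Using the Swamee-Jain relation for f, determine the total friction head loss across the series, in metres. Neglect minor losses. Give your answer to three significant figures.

Pipe 1: V = 2.174 m/s, Re = 2.89×10^5, ε/D = 4.24×10^-4, f = 0.01793, h_1 = f(L/D)V²/2g = 13.06 m
Pipe 2: V = 0.2725 m/s, Re = 1.02×10^5, ε/D = 0.00192, f = 0.02508, h_2 = f(L/D)V²/2g = 0.2449 m
Pipe 3: V = 0.2725 m/s, Re = 1.02×10^5, ε/D = 3.00×10^-4, f = 0.01943, h_3 = f(L/D)V²/2g = 0.3661 m
Series → Q common, losses add: H = Σh = 13.67 m

H ≈ 13.7 m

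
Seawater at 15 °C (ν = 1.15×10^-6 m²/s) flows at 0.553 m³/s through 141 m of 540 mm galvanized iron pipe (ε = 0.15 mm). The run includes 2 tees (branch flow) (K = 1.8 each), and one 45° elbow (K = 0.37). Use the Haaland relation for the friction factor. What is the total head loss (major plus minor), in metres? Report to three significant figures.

V = 4Q/(πD²) = 2.415 m/s; V²/2g = 0.2972 m
Re = 1.13×10^6, ε/D = 2.78×10^-4 → f = 0.01532 (Haaland)
Major: h_f = f(L/D)·V²/2g = 0.01532·261.1·0.2972 = 1.189 m
Minor: ΣK = 3.97; h_m = ΣK·V²/2g = 1.180 m
Total H_L = 1.189 + 1.180 = 2.369 m

H_L ≈ 2.37 m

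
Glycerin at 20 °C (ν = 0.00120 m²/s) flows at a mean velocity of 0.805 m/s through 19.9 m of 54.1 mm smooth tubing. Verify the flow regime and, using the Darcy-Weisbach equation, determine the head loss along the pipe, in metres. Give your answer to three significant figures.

Re = VD/ν = 0.805·0.05410/0.00120 = 36.3 → laminar (Re < 2300)
f = 64/Re = 1.763
h_f = f(L/D)V²/(2g) = 1.763·(19.9/0.05410)·0.805²/(2·9.81) = 21.42 m

h_f ≈ 21.4 m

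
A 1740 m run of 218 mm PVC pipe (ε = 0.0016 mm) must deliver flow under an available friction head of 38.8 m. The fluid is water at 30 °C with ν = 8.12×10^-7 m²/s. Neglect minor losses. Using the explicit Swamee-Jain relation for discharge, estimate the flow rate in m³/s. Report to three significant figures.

Swamee-Jain (Type II): Q = -0.965·√(gD⁵h_f/L)·ln[ε/(3.7D) + √(3.17ν²L/(gD³h_f))]
√(gD⁵h_f/L) = √(9.81·0.218⁵·38.8/1740) = 0.01038
ε/(3.7D) = 1.98×10^-6; √(3.17ν²L/(gD³h_f)) = 3.04×10^-5
Q = -0.965·0.01038·ln(3.235×10^-5) = 0.1035 m³/s
Check: V = 2.77 m/s, Re = 7.45×10^5, f = 0.01236, h_f = 38.7 m ≈ 38.8 m ✓

Q ≈ 0.104 m³/s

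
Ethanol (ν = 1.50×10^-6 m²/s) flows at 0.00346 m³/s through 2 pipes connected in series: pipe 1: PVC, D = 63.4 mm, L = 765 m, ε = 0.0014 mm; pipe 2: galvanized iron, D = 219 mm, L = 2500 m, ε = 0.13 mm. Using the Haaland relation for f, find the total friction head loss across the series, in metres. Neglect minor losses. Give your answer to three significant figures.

H ≈ 15.8 m

Pipe 1: V = 1.096 m/s, Re = 4.63×10^4, ε/D = 2.21×10^-5, f = 0.02112, h_1 = f(L/D)V²/2g = 15.61 m
Pipe 2: V = 0.09185 m/s, Re = 1.34×10^4, ε/D = 5.94×10^-4, f = 0.02941, h_2 = f(L/D)V²/2g = 0.1444 m
Series → Q common, losses add: H = Σh = 15.75 m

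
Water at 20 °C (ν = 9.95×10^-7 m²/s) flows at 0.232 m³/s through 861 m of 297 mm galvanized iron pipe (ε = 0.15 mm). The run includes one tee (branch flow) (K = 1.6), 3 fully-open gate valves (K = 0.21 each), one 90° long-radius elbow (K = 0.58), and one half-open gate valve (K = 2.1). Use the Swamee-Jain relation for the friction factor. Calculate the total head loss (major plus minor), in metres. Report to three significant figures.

H_L ≈ 31.5 m

V = 4Q/(πD²) = 3.349 m/s; V²/2g = 0.5716 m
Re = 1.00×10^6, ε/D = 5.05×10^-4 → f = 0.01733 (Swamee-Jain)
Major: h_f = f(L/D)·V²/2g = 0.01733·2899·0.5716 = 28.72 m
Minor: ΣK = 4.91; h_m = ΣK·V²/2g = 2.806 m
Total H_L = 28.72 + 2.806 = 31.53 m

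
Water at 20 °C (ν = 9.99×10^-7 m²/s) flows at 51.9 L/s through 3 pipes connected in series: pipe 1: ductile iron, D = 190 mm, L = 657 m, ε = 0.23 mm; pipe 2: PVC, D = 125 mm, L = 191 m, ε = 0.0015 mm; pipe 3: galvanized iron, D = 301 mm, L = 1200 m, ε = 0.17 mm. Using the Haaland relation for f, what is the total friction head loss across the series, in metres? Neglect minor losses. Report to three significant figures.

H ≈ 32.8 m

Pipe 1: V = 1.831 m/s, Re = 3.48×10^5, ε/D = 0.00121, f = 0.02127, h_1 = f(L/D)V²/2g = 12.56 m
Pipe 2: V = 4.229 m/s, Re = 5.29×10^5, ε/D = 1.20×10^-5, f = 0.01307, h_2 = f(L/D)V²/2g = 18.21 m
Pipe 3: V = 0.7294 m/s, Re = 2.20×10^5, ε/D = 5.65×10^-4, f = 0.01883, h_3 = f(L/D)V²/2g = 2.036 m
Series → Q common, losses add: H = Σh = 32.81 m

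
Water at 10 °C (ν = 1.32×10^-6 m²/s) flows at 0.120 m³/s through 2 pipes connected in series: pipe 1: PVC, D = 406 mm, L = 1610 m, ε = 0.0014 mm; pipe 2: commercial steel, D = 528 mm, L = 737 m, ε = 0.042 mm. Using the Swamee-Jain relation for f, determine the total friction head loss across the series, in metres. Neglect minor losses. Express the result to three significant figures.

H ≈ 2.87 m

Pipe 1: V = 0.9269 m/s, Re = 2.85×10^5, ε/D = 3.45×10^-6, f = 0.01455, h_1 = f(L/D)V²/2g = 2.527 m
Pipe 2: V = 0.5481 m/s, Re = 2.19×10^5, ε/D = 7.95×10^-5, f = 0.01599, h_2 = f(L/D)V²/2g = 0.3416 m
Series → Q common, losses add: H = Σh = 2.869 m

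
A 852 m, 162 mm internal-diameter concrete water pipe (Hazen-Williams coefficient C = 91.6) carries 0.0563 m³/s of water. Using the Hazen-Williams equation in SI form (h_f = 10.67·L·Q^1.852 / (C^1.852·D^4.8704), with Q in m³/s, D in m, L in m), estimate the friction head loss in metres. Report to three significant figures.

h_f = 10.67·852·0.0563^1.852 / (91.6^1.852·0.162^4.8704) = 72.63 m

h_f ≈ 72.6 m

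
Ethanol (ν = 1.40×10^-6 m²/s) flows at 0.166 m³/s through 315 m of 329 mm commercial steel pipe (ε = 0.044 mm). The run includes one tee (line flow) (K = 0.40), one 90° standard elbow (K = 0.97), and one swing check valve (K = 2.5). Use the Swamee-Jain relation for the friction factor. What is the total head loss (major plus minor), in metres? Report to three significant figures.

H_L ≈ 3.54 m

V = 4Q/(πD²) = 1.953 m/s; V²/2g = 0.1943 m
Re = 4.59×10^5, ε/D = 1.34×10^-4 → f = 0.01498 (Swamee-Jain)
Major: h_f = f(L/D)·V²/2g = 0.01498·957.4·0.1943 = 2.787 m
Minor: ΣK = 3.87; h_m = ΣK·V²/2g = 0.7521 m
Total H_L = 2.787 + 0.7521 = 3.540 m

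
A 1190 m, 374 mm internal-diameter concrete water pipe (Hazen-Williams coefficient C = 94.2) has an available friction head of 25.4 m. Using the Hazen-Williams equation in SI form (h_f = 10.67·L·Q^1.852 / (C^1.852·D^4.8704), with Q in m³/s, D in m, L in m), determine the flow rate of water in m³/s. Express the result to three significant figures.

Rearranging: Q = [h_f·C^1.852·D^4.8704 / (10.67·L)]^(1/1.852)
Q = [25.4·94.2^1.852·0.374^4.8704 / (10.67·1190)]^0.540 = 0.2475 m³/s

Q ≈ 0.247 m³/s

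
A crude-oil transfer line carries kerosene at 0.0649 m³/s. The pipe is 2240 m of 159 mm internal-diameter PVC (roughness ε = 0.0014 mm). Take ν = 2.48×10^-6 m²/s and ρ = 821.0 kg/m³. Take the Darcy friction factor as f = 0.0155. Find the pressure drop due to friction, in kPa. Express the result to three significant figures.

Δp ≈ 958 kPa

V = 4Q/(πD²) = 4·0.0649/(π·0.159²) = 3.269 m/s
h_f = f(L/D)V²/(2g) = 0.01550·(2240/0.159)·3.269²/(2·9.81) = 118.9 m
Δp = ρg·h_f = 821.0·9.81·118.9 = 957.7 kPa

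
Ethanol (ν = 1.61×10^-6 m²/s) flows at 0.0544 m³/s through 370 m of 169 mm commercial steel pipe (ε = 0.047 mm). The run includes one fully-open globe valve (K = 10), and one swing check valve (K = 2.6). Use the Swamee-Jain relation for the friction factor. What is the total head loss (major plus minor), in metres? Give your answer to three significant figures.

V = 4Q/(πD²) = 2.425 m/s; V²/2g = 0.2998 m
Re = 2.55×10^5, ε/D = 2.78×10^-4 → f = 0.01719 (Swamee-Jain)
Major: h_f = f(L/D)·V²/2g = 0.01719·2189·0.2998 = 11.28 m
Minor: ΣK = 12.6; h_m = ΣK·V²/2g = 3.777 m
Total H_L = 11.28 + 3.777 = 15.06 m

H_L ≈ 15.1 m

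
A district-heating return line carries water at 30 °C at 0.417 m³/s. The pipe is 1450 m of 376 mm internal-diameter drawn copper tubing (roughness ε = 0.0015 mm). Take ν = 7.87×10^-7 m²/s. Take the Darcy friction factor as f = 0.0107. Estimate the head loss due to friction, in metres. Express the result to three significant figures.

h_f ≈ 29.7 m

V = 4Q/(πD²) = 4·0.417/(π·0.376²) = 3.756 m/s
h_f = f(L/D)V²/(2g) = 0.01070·(1450/0.376)·3.756²/(2·9.81) = 29.66 m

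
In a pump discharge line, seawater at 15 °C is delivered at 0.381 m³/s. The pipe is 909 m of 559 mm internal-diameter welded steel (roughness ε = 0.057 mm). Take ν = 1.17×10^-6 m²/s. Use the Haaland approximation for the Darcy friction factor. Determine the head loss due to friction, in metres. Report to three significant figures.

V = 4Q/(πD²) = 4·0.381/(π·0.559²) = 1.552 m/s
Re = VD/ν = 1.552·0.559/1.17×10^-6 = 7.42×10^5 → turbulent
ε/D = 0.057/559 = 1.02×10^-4
Haaland: f = 0.01371
h_f = f(L/D)V²/(2g) = 0.01371·(909/0.559)·1.552²/(2·9.81) = 2.738 m

h_f ≈ 2.74 m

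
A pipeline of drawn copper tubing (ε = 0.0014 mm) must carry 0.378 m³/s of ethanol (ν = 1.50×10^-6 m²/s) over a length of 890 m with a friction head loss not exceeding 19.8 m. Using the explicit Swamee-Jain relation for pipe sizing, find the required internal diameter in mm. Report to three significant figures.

Swamee-Jain (Type III): D = 0.66·[ε^1.25·(LQ²/(gh_f))^4.75 + ν·Q^9.4·(L/(gh_f))^5.2]^0.04
LQ²/(gh_f) = 0.6547; L/(gh_f) = 4.582
Term 1 = ε^1.25·(…)^4.75 = 6.44×10^-9; Term 2 = ν·Q^9.4·(…)^5.2 = 4.39×10^-7
D = 0.66·(6.44×10^-9 + 4.39×10^-7)^0.04 = 0.3677 m = 368 mm
Check: V = 3.56 m/s, Re = 8.73×10^5, f = 0.01197, h_f = 18.7 m ≈ 19.8 m ✓

D ≈ 368 mm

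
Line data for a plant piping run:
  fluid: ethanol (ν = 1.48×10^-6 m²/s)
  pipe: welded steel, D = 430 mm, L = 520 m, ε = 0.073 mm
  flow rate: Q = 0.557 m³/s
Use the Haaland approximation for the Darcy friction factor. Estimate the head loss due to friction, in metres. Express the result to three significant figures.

V = 4Q/(πD²) = 4·0.557/(π·0.430²) = 3.836 m/s
Re = VD/ν = 3.836·0.430/1.48×10^-6 = 1.11×10^6 → turbulent
ε/D = 0.073/430 = 1.70×10^-4
Haaland: f = 0.01416
h_f = f(L/D)V²/(2g) = 0.01416·(520/0.430)·3.836²/(2·9.81) = 12.84 m

h_f ≈ 12.8 m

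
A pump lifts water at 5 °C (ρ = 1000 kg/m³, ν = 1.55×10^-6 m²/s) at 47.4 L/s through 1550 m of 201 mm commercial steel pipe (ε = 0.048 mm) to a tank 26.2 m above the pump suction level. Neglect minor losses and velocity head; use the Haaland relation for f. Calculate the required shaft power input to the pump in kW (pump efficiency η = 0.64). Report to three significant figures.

P_shaft ≈ 30.0 kW

V = 4Q/(πD²) = 1.494 m/s; Re = 1.94×10^5; ε/D = 2.39×10^-4; f = 0.01719
h_f = f(L/D)V²/2g = 15.08 m
Total head H = z + h_f = 26.2 + 15.08 = 41.28 m
P_hyd = ρgQH = 1000·9.81·0.0474·41.28 = 19.19 kW
P_shaft = P_hyd/η = 19.19/0.64 = 29.99 kW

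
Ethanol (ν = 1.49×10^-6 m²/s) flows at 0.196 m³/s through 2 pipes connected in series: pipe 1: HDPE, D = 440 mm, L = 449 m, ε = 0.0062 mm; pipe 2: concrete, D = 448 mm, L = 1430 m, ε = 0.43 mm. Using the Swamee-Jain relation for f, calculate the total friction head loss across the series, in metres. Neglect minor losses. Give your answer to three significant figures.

H ≈ 6.33 m

Pipe 1: V = 1.289 m/s, Re = 3.81×10^5, ε/D = 1.41×10^-5, f = 0.01394, h_1 = f(L/D)V²/2g = 1.205 m
Pipe 2: V = 1.243 m/s, Re = 3.74×10^5, ε/D = 9.60×10^-4, f = 0.02039, h_2 = f(L/D)V²/2g = 5.127 m
Series → Q common, losses add: H = Σh = 6.332 m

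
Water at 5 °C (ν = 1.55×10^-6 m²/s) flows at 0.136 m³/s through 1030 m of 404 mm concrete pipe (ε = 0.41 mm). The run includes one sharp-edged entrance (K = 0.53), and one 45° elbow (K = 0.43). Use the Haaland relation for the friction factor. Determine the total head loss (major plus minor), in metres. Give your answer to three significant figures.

H_L ≈ 3.08 m

V = 4Q/(πD²) = 1.061 m/s; V²/2g = 0.05737 m
Re = 2.77×10^5, ε/D = 0.00101 → f = 0.02065 (Haaland)
Major: h_f = f(L/D)·V²/2g = 0.02065·2550·0.05737 = 3.021 m
Minor: ΣK = 0.960; h_m = ΣK·V²/2g = 0.05507 m
Total H_L = 3.021 + 0.05507 = 3.076 m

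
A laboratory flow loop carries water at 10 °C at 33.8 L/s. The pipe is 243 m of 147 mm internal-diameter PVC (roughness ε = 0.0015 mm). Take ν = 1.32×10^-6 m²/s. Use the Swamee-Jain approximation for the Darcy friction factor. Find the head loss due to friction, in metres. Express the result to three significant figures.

V = 4Q/(πD²) = 4·0.0338/(π·0.147²) = 1.992 m/s
Re = VD/ν = 1.992·0.147/1.32×10^-6 = 2.22×10^5 → turbulent
ε/D = 0.0015/147 = 1.02×10^-5
Swamee-Jain: f = 0.01532
h_f = f(L/D)V²/(2g) = 0.01532·(243/0.147)·1.992²/(2·9.81) = 5.121 m

h_f ≈ 5.12 m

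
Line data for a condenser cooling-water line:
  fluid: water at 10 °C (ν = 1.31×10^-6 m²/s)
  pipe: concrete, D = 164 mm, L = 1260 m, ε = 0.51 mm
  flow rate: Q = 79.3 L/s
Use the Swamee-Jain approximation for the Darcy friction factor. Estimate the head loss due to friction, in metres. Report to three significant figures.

V = 4Q/(πD²) = 4·0.0793/(π·0.164²) = 3.754 m/s
Re = VD/ν = 3.754·0.164/1.31×10^-6 = 4.70×10^5 → turbulent
ε/D = 0.51/164 = 0.00311
Swamee-Jain: f = 0.02683
h_f = f(L/D)V²/(2g) = 0.02683·(1260/0.164)·3.754²/(2·9.81) = 148.0 m

h_f ≈ 148 m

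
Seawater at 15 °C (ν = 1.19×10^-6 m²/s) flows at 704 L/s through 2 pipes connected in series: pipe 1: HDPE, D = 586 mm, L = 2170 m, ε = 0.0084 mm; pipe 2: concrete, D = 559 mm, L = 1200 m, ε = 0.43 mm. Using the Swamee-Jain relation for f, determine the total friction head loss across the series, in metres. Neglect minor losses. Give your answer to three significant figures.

H ≈ 31.8 m

Pipe 1: V = 2.610 m/s, Re = 1.29×10^6, ε/D = 1.43×10^-5, f = 0.01153, h_1 = f(L/D)V²/2g = 14.83 m
Pipe 2: V = 2.869 m/s, Re = 1.35×10^6, ε/D = 7.69×10^-4, f = 0.01880, h_2 = f(L/D)V²/2g = 16.92 m
Series → Q common, losses add: H = Σh = 31.75 m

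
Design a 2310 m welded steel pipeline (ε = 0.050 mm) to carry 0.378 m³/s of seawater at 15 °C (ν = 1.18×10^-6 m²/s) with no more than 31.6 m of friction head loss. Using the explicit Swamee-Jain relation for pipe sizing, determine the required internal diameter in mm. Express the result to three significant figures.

Swamee-Jain (Type III): D = 0.66·[ε^1.25·(LQ²/(gh_f))^4.75 + ν·Q^9.4·(L/(gh_f))^5.2]^0.04
LQ²/(gh_f) = 1.065; L/(gh_f) = 7.452
Term 1 = ε^1.25·(…)^4.75 = 5.66×10^-6; Term 2 = ν·Q^9.4·(…)^5.2 = 4.33×10^-6
D = 0.66·(5.66×10^-6 + 4.33×10^-6)^0.04 = 0.4164 m = 416 mm
Check: V = 2.78 m/s, Re = 9.79×10^5, f = 0.01382, h_f = 30.1 m ≈ 31.6 m ✓

D ≈ 416 mm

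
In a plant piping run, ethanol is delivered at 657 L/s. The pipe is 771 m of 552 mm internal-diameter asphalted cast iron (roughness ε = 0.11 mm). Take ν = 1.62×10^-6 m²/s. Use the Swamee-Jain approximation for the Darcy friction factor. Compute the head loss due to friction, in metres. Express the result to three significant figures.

V = 4Q/(πD²) = 4·0.657/(π·0.552²) = 2.745 m/s
Re = VD/ν = 2.745·0.552/1.62×10^-6 = 9.35×10^5 → turbulent
ε/D = 0.11/552 = 1.99×10^-4
Swamee-Jain: f = 0.01482
h_f = f(L/D)V²/(2g) = 0.01482·(771/0.552)·2.745²/(2·9.81) = 7.952 m

h_f ≈ 7.95 m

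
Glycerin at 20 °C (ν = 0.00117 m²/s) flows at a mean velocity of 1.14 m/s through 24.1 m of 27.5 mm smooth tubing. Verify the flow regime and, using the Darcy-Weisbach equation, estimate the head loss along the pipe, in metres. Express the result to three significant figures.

h_f ≈ 139 m

Re = VD/ν = 1.14·0.02750/0.00117 = 26.8 → laminar (Re < 2300)
f = 64/Re = 2.389
h_f = f(L/D)V²/(2g) = 2.389·(24.1/0.02750)·1.14²/(2·9.81) = 138.7 m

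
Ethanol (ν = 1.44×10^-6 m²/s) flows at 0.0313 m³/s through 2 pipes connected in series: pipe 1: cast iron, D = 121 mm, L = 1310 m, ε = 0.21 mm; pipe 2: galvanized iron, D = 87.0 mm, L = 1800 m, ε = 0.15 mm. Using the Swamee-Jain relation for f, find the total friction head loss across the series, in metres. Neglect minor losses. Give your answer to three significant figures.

Pipe 1: V = 2.722 m/s, Re = 2.29×10^5, ε/D = 0.00174, f = 0.02359, h_1 = f(L/D)V²/2g = 96.44 m
Pipe 2: V = 5.265 m/s, Re = 3.18×10^5, ε/D = 0.00172, f = 0.02330, h_2 = f(L/D)V²/2g = 681.1 m
Series → Q common, losses add: H = Σh = 777.6 m

H ≈ 778 m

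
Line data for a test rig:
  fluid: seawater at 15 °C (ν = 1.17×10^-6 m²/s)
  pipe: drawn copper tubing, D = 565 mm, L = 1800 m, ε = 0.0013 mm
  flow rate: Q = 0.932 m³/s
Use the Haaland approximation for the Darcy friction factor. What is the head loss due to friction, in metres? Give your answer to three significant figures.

h_f ≈ 23.7 m

V = 4Q/(πD²) = 4·0.932/(π·0.565²) = 3.717 m/s
Re = VD/ν = 3.717·0.565/1.17×10^-6 = 1.80×10^6 → turbulent
ε/D = 0.0013/565 = 2.30×10^-6
Haaland: f = 0.01058
h_f = f(L/D)V²/(2g) = 0.01058·(1800/0.565)·3.717²/(2·9.81) = 23.74 m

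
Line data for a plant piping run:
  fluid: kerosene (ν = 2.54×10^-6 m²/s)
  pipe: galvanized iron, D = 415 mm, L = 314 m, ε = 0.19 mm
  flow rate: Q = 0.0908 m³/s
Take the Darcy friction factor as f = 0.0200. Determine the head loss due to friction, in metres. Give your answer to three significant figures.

V = 4Q/(πD²) = 4·0.0908/(π·0.415²) = 0.6713 m/s
h_f = f(L/D)V²/(2g) = 0.02000·(314/0.415)·0.6713²/(2·9.81) = 0.3475 m

h_f ≈ 0.348 m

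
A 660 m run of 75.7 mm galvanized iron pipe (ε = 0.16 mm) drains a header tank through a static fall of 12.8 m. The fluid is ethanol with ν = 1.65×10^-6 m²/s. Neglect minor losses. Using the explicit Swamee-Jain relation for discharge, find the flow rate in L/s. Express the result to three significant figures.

Q ≈ 4.66 L/s

Swamee-Jain (Type II): Q = -0.965·√(gD⁵h_f/L)·ln[ε/(3.7D) + √(3.17ν²L/(gD³h_f))]
√(gD⁵h_f/L) = √(9.81·0.0757⁵·12.8/660) = 6.877×10^-4
ε/(3.7D) = 5.71×10^-4; √(3.17ν²L/(gD³h_f)) = 3.23×10^-4
Q = -0.965·6.877×10^-4·ln(8.946×10^-4) = 0.004658 m³/s
Check: V = 1.03 m/s, Re = 4.75×10^4, f = 0.02717, h_f = 12.9 m ≈ 12.8 m ✓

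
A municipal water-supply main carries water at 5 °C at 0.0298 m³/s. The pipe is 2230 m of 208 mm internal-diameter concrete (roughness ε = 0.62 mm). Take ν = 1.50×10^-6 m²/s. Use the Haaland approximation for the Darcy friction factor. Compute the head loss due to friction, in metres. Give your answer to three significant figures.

h_f ≈ 11.4 m

V = 4Q/(πD²) = 4·0.0298/(π·0.208²) = 0.8770 m/s
Re = VD/ν = 0.8770·0.208/1.50×10^-6 = 1.22×10^5 → turbulent
ε/D = 0.62/208 = 0.00298
Haaland: f = 0.02715
h_f = f(L/D)V²/(2g) = 0.02715·(2230/0.208)·0.8770²/(2·9.81) = 11.41 m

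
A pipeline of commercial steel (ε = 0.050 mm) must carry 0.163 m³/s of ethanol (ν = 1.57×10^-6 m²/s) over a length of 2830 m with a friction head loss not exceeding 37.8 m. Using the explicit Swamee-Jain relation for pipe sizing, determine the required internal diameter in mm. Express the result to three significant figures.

D ≈ 306 mm

Swamee-Jain (Type III): D = 0.66·[ε^1.25·(LQ²/(gh_f))^4.75 + ν·Q^9.4·(L/(gh_f))^5.2]^0.04
LQ²/(gh_f) = 0.2028; L/(gh_f) = 7.632
Term 1 = ε^1.25·(…)^4.75 = 2.15×10^-9; Term 2 = ν·Q^9.4·(…)^5.2 = 2.40×10^-9
D = 0.66·(2.15×10^-9 + 2.40×10^-9)^0.04 = 0.3061 m = 306 mm
Check: V = 2.22 m/s, Re = 4.32×10^5, f = 0.01537, h_f = 35.5 m ≈ 37.8 m ✓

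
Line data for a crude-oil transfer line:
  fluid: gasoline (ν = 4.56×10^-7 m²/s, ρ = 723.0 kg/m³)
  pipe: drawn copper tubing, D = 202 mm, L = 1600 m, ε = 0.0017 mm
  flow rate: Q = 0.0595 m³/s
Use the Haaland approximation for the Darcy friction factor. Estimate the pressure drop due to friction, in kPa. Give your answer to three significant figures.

Δp ≈ 120 kPa

V = 4Q/(πD²) = 4·0.0595/(π·0.202²) = 1.857 m/s
Re = VD/ν = 1.857·0.202/4.56×10^-7 = 8.22×10^5 → turbulent
ε/D = 0.0017/202 = 8.42×10^-6
Haaland: f = 0.01211
h_f = f(L/D)V²/(2g) = 0.01211·(1600/0.202)·1.857²/(2·9.81) = 16.85 m
Δp = ρg·h_f = 723.0·9.81·16.85 = 119.5 kPa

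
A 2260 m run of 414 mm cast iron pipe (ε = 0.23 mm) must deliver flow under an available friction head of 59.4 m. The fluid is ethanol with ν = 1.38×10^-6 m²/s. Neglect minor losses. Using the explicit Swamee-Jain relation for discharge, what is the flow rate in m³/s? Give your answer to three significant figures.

Q ≈ 0.470 m³/s

Swamee-Jain (Type II): Q = -0.965·√(gD⁵h_f/L)·ln[ε/(3.7D) + √(3.17ν²L/(gD³h_f))]
√(gD⁵h_f/L) = √(9.81·0.414⁵·59.4/2260) = 0.05600
ε/(3.7D) = 1.50×10^-4; √(3.17ν²L/(gD³h_f)) = 1.82×10^-5
Q = -0.965·0.05600·ln(1.683×10^-4) = 0.4696 m³/s
Check: V = 3.49 m/s, Re = 1.05×10^6, f = 0.01764, h_f = 59.7 m ≈ 59.4 m ✓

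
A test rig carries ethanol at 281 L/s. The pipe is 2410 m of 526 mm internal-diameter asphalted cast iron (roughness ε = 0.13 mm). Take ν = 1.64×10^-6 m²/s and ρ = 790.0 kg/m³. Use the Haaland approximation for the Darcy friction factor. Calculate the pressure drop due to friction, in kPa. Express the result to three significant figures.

Δp ≈ 48.3 kPa

V = 4Q/(πD²) = 4·0.281/(π·0.526²) = 1.293 m/s
Re = VD/ν = 1.293·0.526/1.64×10^-6 = 4.15×10^5 → turbulent
ε/D = 0.13/526 = 2.47×10^-4
Haaland: f = 0.01594
h_f = f(L/D)V²/(2g) = 0.01594·(2410/0.526)·1.293²/(2·9.81) = 6.226 m
Δp = ρg·h_f = 790.0·9.81·6.226 = 48.25 kPa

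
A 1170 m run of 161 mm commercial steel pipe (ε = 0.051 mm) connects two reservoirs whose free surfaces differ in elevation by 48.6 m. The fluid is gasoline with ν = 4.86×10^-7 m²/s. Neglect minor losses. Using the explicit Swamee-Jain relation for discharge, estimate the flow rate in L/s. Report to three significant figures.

Swamee-Jain (Type II): Q = -0.965·√(gD⁵h_f/L)·ln[ε/(3.7D) + √(3.17ν²L/(gD³h_f))]
√(gD⁵h_f/L) = √(9.81·0.161⁵·48.6/1170) = 0.006639
ε/(3.7D) = 8.56×10^-5; √(3.17ν²L/(gD³h_f)) = 2.10×10^-5
Q = -0.965·0.006639·ln(1.066×10^-4) = 0.05860 m³/s
Check: V = 2.88 m/s, Re = 9.54×10^5, f = 0.01594, h_f = 48.9 m ≈ 48.6 m ✓

Q ≈ 58.6 L/s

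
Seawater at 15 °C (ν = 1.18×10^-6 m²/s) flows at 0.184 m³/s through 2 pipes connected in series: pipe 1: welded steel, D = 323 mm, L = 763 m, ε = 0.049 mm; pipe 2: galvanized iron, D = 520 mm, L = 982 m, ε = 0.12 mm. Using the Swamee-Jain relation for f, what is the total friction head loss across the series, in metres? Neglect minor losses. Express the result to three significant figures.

Pipe 1: V = 2.246 m/s, Re = 6.15×10^5, ε/D = 1.52×10^-4, f = 0.01475, h_1 = f(L/D)V²/2g = 8.955 m
Pipe 2: V = 0.8664 m/s, Re = 3.82×10^5, ε/D = 2.31×10^-4, f = 0.01616, h_2 = f(L/D)V²/2g = 1.168 m
Series → Q common, losses add: H = Σh = 10.12 m

H ≈ 10.1 m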